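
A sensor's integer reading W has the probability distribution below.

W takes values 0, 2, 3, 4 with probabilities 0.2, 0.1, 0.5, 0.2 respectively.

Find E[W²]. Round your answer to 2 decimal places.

8.10

E[W²] = (0)²(0.2) + (2)²(0.1) + (3)²(0.5) + (4)²(0.2) = 8.1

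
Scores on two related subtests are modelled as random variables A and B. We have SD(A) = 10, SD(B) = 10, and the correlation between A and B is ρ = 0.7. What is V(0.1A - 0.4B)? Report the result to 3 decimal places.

11.400

V(A) = (10)² = 100;  V(B) = (10)² = 100
Cov(A,B) = ρ·SD(A)·SD(B) = 0.7·10·10 = 70
V(0.1A - 0.4B) = (0.1)²·V(A) + (-0.4)²·V(B) + 2·(0.1)·(-0.4)·Cov(A,B)
= 0.01·100 + 0.16·100 + -0.08·70 = 11.4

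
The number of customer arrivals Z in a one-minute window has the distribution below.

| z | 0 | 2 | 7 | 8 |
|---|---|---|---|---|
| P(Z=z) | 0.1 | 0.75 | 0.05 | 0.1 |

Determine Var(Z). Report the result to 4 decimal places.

E[Z] = (0)(0.1) + (2)(0.75) + (7)(0.05) + (8)(0.1) = 2.65
E[Z²] = (0)²(0.1) + (2)²(0.75) + (7)²(0.05) + (8)²(0.1) = 11.85
Var(Z) = E[Z²] − (E[Z])² = 11.85 − (2.65)² = 4.8275

4.8275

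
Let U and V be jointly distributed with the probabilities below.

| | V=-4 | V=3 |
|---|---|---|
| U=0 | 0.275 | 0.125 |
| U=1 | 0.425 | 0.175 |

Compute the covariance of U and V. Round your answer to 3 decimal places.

-0.035

E[U] = 0.6,  E[V] = -1.9
E[UV] = -1.175
Cov(U,V) = E[UV] − E[U]E[V] = -1.175 − (0.6)(-1.9) = -0.035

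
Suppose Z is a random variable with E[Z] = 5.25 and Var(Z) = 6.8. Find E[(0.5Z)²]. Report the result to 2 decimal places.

E[0.5Z] = 0.5·5.25 = 2.625
Var(0.5Z) = (0.5)²·6.8 = 1.7
E[(0.5Z)²] = Var((0.5Z)) + (E[(0.5Z)])² = 1.7 + (2.625)² = 8.590625

8.59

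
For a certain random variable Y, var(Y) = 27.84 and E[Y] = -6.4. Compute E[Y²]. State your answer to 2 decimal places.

68.80

E[Y²] = var(Y) + (E[Y])² = 27.84 + (-6.4)² = 68.8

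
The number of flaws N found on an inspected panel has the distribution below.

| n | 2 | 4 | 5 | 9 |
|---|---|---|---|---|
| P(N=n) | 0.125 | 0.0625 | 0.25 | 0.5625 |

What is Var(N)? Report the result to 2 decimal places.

E[N] = (2)(0.125) + (4)(0.0625) + (5)(0.25) + (9)(0.5625) = 6.8125
E[N²] = (2)²(0.125) + (4)²(0.0625) + (5)²(0.25) + (9)²(0.5625) = 53.3125
Var(N) = E[N²] − (E[N])² = 53.3125 − (6.8125)² = 6.90234375

6.90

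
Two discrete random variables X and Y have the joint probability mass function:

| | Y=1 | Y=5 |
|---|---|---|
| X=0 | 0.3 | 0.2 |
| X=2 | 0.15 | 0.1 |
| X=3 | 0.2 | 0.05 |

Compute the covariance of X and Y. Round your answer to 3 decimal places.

E[X] = 1.25,  E[Y] = 2.4
E[XY] = 2.65
Cov(X,Y) = E[XY] − E[X]E[Y] = 2.65 − (1.25)(2.4) = -0.35

-0.350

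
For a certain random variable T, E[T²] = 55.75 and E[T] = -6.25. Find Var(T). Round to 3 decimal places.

16.688

Var(T) = 55.75 − (-6.25)² = 16.6875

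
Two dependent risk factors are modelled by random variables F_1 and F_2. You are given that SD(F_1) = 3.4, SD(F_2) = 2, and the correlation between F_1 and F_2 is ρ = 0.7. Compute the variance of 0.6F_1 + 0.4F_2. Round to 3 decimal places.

7.086

V(F_1) = (3.4)² = 11.56;  V(F_2) = (2)² = 4
Cov(F_1,F_2) = ρ·SD(F_1)·SD(F_2) = 0.7·3.4·2 = 4.76
V(0.6F_1 + 0.4F_2) = (0.6)²·V(F_1) + (0.4)²·V(F_2) + 2·(0.6)·(0.4)·Cov(F_1,F_2)
= 0.36·11.56 + 0.16·4 + 0.48·4.76 = 7.0864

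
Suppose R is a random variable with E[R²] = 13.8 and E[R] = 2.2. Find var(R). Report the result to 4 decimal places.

var(R) = 13.8 − (2.2)² = 8.96

8.9600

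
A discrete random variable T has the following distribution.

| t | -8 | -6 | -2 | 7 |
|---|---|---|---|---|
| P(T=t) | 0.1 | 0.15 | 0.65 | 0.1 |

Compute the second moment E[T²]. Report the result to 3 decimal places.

E[T²] = (-8)²(0.1) + (-6)²(0.15) + (-2)²(0.65) + (7)²(0.1) = 19.3

19.300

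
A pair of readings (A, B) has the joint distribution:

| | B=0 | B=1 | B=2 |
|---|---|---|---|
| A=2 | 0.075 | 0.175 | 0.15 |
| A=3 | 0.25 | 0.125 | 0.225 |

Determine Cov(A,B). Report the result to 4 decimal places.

E[A] = 2.6,  E[B] = 1.05
E[AB] = 2.675
Cov(A,B) = E[AB] − E[A]E[B] = 2.675 − (2.6)(1.05) = -0.055

-0.0550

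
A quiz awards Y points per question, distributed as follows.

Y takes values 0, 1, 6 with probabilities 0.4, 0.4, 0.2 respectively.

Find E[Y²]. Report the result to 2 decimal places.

7.60

E[Y²] = (0)²(0.4) + (1)²(0.4) + (6)²(0.2) = 7.6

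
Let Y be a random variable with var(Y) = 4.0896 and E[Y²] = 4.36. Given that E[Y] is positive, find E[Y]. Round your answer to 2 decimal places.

(E[Y])² = E[Y²] − var(Y) = 4.36 − 4.0896 = 0.2704
E[Y] = √0.2704 = 0.52

0.52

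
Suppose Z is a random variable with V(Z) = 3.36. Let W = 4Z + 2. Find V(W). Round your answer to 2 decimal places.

V(4Z + 2) = (4)²·V(Z) = 16·3.36 = 53.76

53.76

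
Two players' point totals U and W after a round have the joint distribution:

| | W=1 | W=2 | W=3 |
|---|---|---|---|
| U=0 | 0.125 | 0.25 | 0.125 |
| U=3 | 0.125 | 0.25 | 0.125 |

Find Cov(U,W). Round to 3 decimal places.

0.000

E[U] = 1.5,  E[W] = 2
E[UW] = 3
Cov(U,W) = E[UW] − E[U]E[W] = 3 − (1.5)(2) = 0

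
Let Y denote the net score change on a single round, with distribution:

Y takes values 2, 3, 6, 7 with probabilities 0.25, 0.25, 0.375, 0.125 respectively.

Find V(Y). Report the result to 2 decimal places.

E[Y] = (2)(0.25) + (3)(0.25) + (6)(0.375) + (7)(0.125) = 4.375
E[Y²] = (2)²(0.25) + (3)²(0.25) + (6)²(0.375) + (7)²(0.125) = 22.875
V(Y) = E[Y²] − (E[Y])² = 22.875 − (4.375)² = 3.734375

3.73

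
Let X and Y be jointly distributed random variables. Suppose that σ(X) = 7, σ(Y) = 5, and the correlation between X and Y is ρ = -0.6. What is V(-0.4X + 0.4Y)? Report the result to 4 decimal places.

V(X) = (7)² = 49;  V(Y) = (5)² = 25
cov(X,Y) = ρ·σ(X)·σ(Y) = -0.6·7·5 = -21
V(-0.4X + 0.4Y) = (-0.4)²·V(X) + (0.4)²·V(Y) + 2·(-0.4)·(0.4)·cov(X,Y)
= 0.16·49 + 0.16·25 + -0.32·-21 = 18.56

18.5600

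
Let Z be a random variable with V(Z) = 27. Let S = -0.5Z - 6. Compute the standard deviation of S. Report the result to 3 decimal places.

V(-0.5Z - 6) = (-0.5)²·27 = 6.75
SD(S) = √6.75 ≈ 2.598

2.598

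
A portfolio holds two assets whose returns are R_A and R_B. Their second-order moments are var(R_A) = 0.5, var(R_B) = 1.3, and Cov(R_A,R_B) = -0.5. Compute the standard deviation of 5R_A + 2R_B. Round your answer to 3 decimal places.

var(5R_A + 2R_B) = (5)²·var(R_A) + (2)²·var(R_B) + 2·(5)·(2)·Cov(R_A,R_B)
= 25·0.5 + 4·1.3 + 20·-0.5 = 7.7
σ(5R_A + 2R_B) = √7.7 ≈ 2.775

2.775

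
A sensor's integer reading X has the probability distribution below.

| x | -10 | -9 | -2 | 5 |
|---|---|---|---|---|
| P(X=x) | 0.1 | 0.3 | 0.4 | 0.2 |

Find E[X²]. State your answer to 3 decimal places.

E[X²] = (-10)²(0.1) + (-9)²(0.3) + (-2)²(0.4) + (5)²(0.2) = 40.9

40.900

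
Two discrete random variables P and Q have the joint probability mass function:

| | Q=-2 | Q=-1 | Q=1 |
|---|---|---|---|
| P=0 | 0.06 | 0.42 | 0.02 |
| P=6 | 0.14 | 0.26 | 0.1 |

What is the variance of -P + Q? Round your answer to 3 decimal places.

E[P] = 3,  E[Q] = -0.96,  E[PQ] = -2.64
V(P) = 18 − (3)² = 9;  V(Q) = 1.6 − (-0.96)² = 0.6784
cov(P,Q) = -2.64 − (3)(-0.96) = 0.24
V(-P + Q) = (-1)²·9 + (1)²·0.6784 + 2·(-1)·(1)·0.24 = 9.1984

9.198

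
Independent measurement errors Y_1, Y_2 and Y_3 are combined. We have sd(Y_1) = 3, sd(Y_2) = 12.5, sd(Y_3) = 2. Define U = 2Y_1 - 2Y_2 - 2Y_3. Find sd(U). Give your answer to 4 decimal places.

26.0192

Var(Y_1) = 9, Var(Y_2) = 156.25, Var(Y_3) = 4
By independence, Var(U) = (2)²Var(Y_1) + (-2)²Var(Y_2) + (-2)²Var(Y_3)
= (2)²·9 + (-2)²·156.25 + (-2)²·4 = 677
sd(U) = √677 ≈ 26.0192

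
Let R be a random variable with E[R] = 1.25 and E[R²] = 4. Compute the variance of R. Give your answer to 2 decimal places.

var(R) = 4 − (1.25)² = 2.4375

2.44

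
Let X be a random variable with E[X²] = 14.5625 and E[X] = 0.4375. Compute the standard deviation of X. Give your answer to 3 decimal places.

V(X) = 14.5625 − (0.4375)² = 14.37109375
σ(X) = √14.37109375 ≈ 3.791

3.791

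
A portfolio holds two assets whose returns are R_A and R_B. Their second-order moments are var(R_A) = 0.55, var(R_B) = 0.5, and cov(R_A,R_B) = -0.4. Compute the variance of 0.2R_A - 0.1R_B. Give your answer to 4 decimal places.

0.0430

var(0.2R_A - 0.1R_B) = (0.2)²·var(R_A) + (-0.1)²·var(R_B) + 2·(0.2)·(-0.1)·cov(R_A,R_B)
= 0.04·0.55 + 0.01·0.5 + -0.04·-0.4 = 0.043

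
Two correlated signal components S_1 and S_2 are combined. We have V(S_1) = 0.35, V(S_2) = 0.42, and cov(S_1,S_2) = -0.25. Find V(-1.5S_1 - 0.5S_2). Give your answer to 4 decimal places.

V(-1.5S_1 - 0.5S_2) = (-1.5)²·V(S_1) + (-0.5)²·V(S_2) + 2·(-1.5)·(-0.5)·cov(S_1,S_2)
= 2.25·0.35 + 0.25·0.42 + 1.5·-0.25 = 0.5175

0.5175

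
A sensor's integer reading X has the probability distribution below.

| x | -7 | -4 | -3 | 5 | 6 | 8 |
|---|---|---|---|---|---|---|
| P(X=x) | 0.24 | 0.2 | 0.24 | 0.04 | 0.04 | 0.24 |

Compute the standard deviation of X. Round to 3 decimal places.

E[X] = (-7)(0.24) + (-4)(0.2) + (-3)(0.24) + (5)(0.04) + (6)(0.04) + (8)(0.24) = -0.84
E[X²] = (-7)²(0.24) + (-4)²(0.2) + (-3)²(0.24) + (5)²(0.04) + (6)²(0.04) + (8)²(0.24) = 34.92
V(X) = E[X²] − (E[X])² = 34.92 − (-0.84)² = 34.2144
SD(X) = √34.2144 ≈ 5.849

5.849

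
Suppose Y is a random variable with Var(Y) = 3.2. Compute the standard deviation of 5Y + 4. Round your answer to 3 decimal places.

8.944

Var(5Y + 4) = (5)²·3.2 = 80
SD(5Y + 4) = √80 ≈ 8.944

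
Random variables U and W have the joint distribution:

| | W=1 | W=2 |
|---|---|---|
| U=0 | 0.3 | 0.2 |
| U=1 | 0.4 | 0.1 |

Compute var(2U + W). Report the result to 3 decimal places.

E[U] = 0.5,  E[W] = 1.3,  E[UW] = 0.6
var(U) = 0.5 − (0.5)² = 0.25;  var(W) = 1.9 − (1.3)² = 0.21
cov(U,W) = 0.6 − (0.5)(1.3) = -0.05
var(2U + W) = (2)²·0.25 + (1)²·0.21 + 2·(2)·(1)·-0.05 = 1.01

1.010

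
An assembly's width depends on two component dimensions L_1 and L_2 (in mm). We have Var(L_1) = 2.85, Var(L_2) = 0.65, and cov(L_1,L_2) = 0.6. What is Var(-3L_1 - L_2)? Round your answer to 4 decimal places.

29.9000

Var(-3L_1 - L_2) = (-3)²·Var(L_1) + (-1)²·Var(L_2) + 2·(-3)·(-1)·cov(L_1,L_2)
= 9·2.85 + 1·0.65 + 6·0.6 = 29.9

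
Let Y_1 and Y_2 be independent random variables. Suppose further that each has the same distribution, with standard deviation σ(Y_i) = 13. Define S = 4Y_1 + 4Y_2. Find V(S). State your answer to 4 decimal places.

5408.0000

V(Y_i) = (13)² = 169
By independence, V(S) = (4)²V(Y_1) + (4)²V(Y_2)
= (4)²·169 + (4)²·169 = 5408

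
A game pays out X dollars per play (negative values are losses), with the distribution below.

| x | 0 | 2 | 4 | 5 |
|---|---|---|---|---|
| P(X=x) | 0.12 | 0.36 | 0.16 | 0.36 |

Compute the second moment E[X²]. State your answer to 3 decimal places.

E[X²] = (0)²(0.12) + (2)²(0.36) + (4)²(0.16) + (5)²(0.36) = 13

13.000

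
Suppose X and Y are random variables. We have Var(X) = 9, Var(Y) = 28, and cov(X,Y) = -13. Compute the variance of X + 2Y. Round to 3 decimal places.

Var(X + 2Y) = (1)²·Var(X) + (2)²·Var(Y) + 2·(1)·(2)·cov(X,Y)
= 1·9 + 4·28 + 4·-13 = 69

69.000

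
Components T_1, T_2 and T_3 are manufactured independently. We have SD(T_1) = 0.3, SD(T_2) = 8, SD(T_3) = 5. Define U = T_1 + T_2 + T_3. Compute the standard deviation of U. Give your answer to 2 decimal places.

9.44

Var(T_1) = 0.09, Var(T_2) = 64, Var(T_3) = 25
By independence, Var(U) = (1)²Var(T_1) + (1)²Var(T_2) + (1)²Var(T_3)
= (1)²·0.09 + (1)²·64 + (1)²·25 = 89.09
SD(U) = √89.09 ≈ 9.44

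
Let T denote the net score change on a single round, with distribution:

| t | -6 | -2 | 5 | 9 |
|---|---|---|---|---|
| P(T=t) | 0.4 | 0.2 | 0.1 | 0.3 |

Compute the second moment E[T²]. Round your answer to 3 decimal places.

42.000

E[T²] = (-6)²(0.4) + (-2)²(0.2) + (5)²(0.1) + (9)²(0.3) = 42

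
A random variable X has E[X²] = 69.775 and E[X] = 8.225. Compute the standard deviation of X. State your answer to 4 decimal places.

1.4575

var(X) = 69.775 − (8.225)² = 2.124375
SD(X) = √2.124375 ≈ 1.4575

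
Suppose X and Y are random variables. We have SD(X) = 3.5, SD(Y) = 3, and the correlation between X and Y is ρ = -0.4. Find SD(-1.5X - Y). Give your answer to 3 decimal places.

4.895

V(X) = (3.5)² = 12.25;  V(Y) = (3)² = 9
cov(X,Y) = ρ·SD(X)·SD(Y) = -0.4·3.5·3 = -4.2
V(-1.5X - Y) = (-1.5)²·V(X) + (-1)²·V(Y) + 2·(-1.5)·(-1)·cov(X,Y)
= 2.25·12.25 + 1·9 + 3·-4.2 = 23.9625
SD(-1.5X - Y) = √23.9625 ≈ 4.895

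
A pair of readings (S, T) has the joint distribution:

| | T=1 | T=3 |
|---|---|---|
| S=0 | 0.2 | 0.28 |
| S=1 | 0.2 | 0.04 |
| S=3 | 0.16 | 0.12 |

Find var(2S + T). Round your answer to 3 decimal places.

E[S] = 1.08,  E[T] = 1.88,  E[ST] = 1.88
var(S) = 2.76 − (1.08)² = 1.5936;  var(T) = 4.52 − (1.88)² = 0.9856
Cov(S,T) = 1.88 − (1.08)(1.88) = -0.1504
var(2S + T) = (2)²·1.5936 + (1)²·0.9856 + 2·(2)·(1)·-0.1504 = 6.7584

6.758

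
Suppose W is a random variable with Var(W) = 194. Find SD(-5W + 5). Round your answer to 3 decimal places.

Var(-5W + 5) = (-5)²·194 = 4850
SD(-5W + 5) = √4850 ≈ 69.642

69.642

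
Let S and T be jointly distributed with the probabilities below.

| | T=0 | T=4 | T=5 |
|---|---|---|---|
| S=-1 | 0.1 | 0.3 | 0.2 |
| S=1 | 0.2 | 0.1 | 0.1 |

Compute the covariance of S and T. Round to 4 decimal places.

-0.6800

E[S] = -0.2,  E[T] = 3.1
E[ST] = -1.3
Cov(S,T) = E[ST] − E[S]E[T] = -1.3 − (-0.2)(3.1) = -0.68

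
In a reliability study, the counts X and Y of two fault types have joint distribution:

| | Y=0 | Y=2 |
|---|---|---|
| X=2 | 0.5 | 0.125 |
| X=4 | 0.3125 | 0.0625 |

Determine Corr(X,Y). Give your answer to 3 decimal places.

E[X] = 2.75,  E[Y] = 0.375
E[XY] = 1
cov(X,Y) = E[XY] − E[X]E[Y] = 1 − (2.75)(0.375) = -0.03125
var(X) = 0.9375,  var(Y) = 0.609375
ρ = -0.03125 / √(0.9375·0.609375) ≈ -0.041

-0.041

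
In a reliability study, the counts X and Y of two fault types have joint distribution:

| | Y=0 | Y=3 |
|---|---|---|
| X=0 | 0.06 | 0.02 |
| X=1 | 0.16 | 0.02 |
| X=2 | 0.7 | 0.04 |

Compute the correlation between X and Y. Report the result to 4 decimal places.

-0.1950

E[X] = 1.66,  E[Y] = 0.24
E[XY] = 0.3
Cov(X,Y) = E[XY] − E[X]E[Y] = 0.3 − (1.66)(0.24) = -0.0984
V(X) = 0.3844,  V(Y) = 0.6624
ρ = -0.0984 / √(0.3844·0.6624) ≈ -0.1950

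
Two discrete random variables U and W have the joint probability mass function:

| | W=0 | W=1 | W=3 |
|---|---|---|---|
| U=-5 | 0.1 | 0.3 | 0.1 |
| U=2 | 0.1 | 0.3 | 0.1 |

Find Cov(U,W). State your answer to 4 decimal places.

0.0000

E[U] = -1.5,  E[W] = 1.2
E[UW] = -1.8
Cov(U,W) = E[UW] − E[U]E[W] = -1.8 − (-1.5)(1.2) = 0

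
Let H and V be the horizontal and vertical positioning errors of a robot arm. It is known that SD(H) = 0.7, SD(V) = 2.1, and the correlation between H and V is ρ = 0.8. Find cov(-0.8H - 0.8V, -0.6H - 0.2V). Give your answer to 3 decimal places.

var(H) = (0.7)² = 0.49;  var(V) = (2.1)² = 4.41
cov(H,V) = ρ·SD(H)·SD(V) = 0.8·0.7·2.1 = 1.176
cov(-0.8H - 0.8V, -0.6H - 0.2V) = (-0.8)(-0.6)var(H) + (-0.8)(-0.2)var(V) + [(-0.8)(-0.2) + (-0.8)(-0.6)]cov(H,V)
= 0.48·0.49 + 0.16·4.41 + 0.64·1.176 = 1.69344

1.693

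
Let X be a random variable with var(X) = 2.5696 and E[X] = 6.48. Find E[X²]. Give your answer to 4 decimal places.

44.5600

E[X²] = var(X) + (E[X])² = 2.5696 + (6.48)² = 44.56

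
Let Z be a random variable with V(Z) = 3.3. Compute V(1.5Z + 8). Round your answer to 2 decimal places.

V(1.5Z + 8) = (1.5)²·V(Z) = 2.25·3.3 = 7.425

7.43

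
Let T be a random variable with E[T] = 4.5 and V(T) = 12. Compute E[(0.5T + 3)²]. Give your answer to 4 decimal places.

E[0.5T + 3] = 0.5·4.5 + 3 = 5.25
V(0.5T + 3) = (0.5)²·12 = 3
E[(0.5T + 3)²] = V((0.5T + 3)) + (E[(0.5T + 3)])² = 3 + (5.25)² = 30.5625

30.5625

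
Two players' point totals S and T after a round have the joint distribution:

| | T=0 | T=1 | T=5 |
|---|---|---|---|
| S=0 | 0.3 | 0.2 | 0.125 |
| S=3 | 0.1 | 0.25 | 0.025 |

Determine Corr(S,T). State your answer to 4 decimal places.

E[S] = 1.125,  E[T] = 1.2
E[ST] = 1.125
Cov(S,T) = E[ST] − E[S]E[T] = 1.125 − (1.125)(1.2) = -0.225
Var(S) = 2.109375,  Var(T) = 2.76
ρ = -0.225 / √(2.109375·2.76) ≈ -0.0933

-0.0933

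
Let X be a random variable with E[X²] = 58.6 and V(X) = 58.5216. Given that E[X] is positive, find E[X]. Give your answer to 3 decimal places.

(E[X])² = E[X²] − V(X) = 58.6 − 58.5216 = 0.0784
E[X] = √0.0784 = 0.28

0.280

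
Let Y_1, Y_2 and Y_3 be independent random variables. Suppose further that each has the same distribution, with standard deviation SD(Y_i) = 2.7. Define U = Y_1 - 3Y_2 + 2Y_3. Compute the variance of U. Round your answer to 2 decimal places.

V(Y_i) = (2.7)² = 7.29
By independence, V(U) = (1)²V(Y_1) + (-3)²V(Y_2) + (2)²V(Y_3)
= (1)²·7.29 + (-3)²·7.29 + (2)²·7.29 = 102.06

102.06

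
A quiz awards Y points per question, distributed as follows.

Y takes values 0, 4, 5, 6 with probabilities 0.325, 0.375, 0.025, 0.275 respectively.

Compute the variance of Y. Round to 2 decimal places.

E[Y] = (0)(0.325) + (4)(0.375) + (5)(0.025) + (6)(0.275) = 3.275
E[Y²] = (0)²(0.325) + (4)²(0.375) + (5)²(0.025) + (6)²(0.275) = 16.525
V(Y) = E[Y²] − (E[Y])² = 16.525 − (3.275)² = 5.799375

5.80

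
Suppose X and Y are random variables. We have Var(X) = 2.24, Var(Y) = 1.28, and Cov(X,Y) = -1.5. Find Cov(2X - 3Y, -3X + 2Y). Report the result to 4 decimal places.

-40.6200

Cov(2X - 3Y, -3X + 2Y) = (2)(-3)Var(X) + (-3)(2)Var(Y) + [(2)(2) + (-3)(-3)]Cov(X,Y)
= -6·2.24 + -6·1.28 + 13·-1.5 = -40.62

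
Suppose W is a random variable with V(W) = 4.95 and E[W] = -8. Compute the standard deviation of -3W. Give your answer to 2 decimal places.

V(-3W) = (-3)²·4.95 = 44.55
σ(-3W) = √44.55 ≈ 6.67

6.67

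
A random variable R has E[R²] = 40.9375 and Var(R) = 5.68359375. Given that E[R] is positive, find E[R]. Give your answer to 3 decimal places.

(E[R])² = E[R²] − Var(R) = 40.9375 − 5.68359375 = 35.25390625
E[R] = √35.25390625 = 5.9375

5.938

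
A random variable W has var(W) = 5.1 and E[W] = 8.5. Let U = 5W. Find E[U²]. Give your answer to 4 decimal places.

E[5W] = 5·8.5 = 42.5
var(5W) = (5)²·5.1 = 127.5
E[U²] = var(U) + (E[U])² = 127.5 + (42.5)² = 1933.75

1933.7500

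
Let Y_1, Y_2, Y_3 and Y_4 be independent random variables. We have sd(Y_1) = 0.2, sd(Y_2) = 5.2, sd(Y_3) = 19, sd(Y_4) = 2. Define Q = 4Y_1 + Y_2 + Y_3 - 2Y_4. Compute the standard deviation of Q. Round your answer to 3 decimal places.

20.117

var(Y_1) = 0.04, var(Y_2) = 27.04, var(Y_3) = 361, var(Y_4) = 4
By independence, var(Q) = (4)²var(Y_1) + (1)²var(Y_2) + (1)²var(Y_3) + (-2)²var(Y_4)
= (4)²·0.04 + (1)²·27.04 + (1)²·361 + (-2)²·4 = 404.68
sd(Q) = √404.68 ≈ 20.117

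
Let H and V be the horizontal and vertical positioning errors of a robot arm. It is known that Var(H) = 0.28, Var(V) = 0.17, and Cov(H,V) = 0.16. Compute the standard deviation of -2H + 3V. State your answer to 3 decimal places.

0.854

Var(-2H + 3V) = (-2)²·Var(H) + (3)²·Var(V) + 2·(-2)·(3)·Cov(H,V)
= 4·0.28 + 9·0.17 + -12·0.16 = 0.73
SD(-2H + 3V) = √0.73 ≈ 0.854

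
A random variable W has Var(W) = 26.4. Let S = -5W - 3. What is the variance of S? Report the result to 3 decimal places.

660.000

Var(-5W - 3) = (-5)²·Var(W) = 25·26.4 = 660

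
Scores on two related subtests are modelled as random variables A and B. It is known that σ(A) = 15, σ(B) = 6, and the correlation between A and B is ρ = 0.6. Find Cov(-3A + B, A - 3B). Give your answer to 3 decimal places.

-243.000

Var(A) = (15)² = 225;  Var(B) = (6)² = 36
Cov(A,B) = ρ·σ(A)·σ(B) = 0.6·15·6 = 54
Cov(-3A + B, A - 3B) = (-3)(1)Var(A) + (1)(-3)Var(B) + [(-3)(-3) + (1)(1)]Cov(A,B)
= -3·225 + -3·36 + 10·54 = -243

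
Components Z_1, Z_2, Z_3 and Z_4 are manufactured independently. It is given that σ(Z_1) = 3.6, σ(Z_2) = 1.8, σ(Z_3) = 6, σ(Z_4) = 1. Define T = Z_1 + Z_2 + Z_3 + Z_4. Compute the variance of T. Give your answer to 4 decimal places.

53.2000

var(Z_1) = 12.96, var(Z_2) = 3.24, var(Z_3) = 36, var(Z_4) = 1
By independence, var(T) = (1)²var(Z_1) + (1)²var(Z_2) + (1)²var(Z_3) + (1)²var(Z_4)
= (1)²·12.96 + (1)²·3.24 + (1)²·36 + (1)²·1 = 53.2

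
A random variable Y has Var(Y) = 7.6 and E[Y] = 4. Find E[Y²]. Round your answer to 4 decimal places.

E[Y²] = Var(Y) + (E[Y])² = 7.6 + (4)² = 23.6

23.6000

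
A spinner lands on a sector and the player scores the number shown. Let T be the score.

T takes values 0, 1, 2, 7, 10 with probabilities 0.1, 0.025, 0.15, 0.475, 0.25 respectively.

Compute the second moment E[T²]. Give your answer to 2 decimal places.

E[T²] = (0)²(0.1) + (1)²(0.025) + (2)²(0.15) + (7)²(0.475) + (10)²(0.25) = 48.9

48.90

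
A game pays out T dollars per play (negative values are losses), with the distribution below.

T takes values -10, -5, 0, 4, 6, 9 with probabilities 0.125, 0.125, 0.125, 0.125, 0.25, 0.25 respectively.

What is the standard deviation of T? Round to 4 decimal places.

6.4214

E[T] = (-10)(0.125) + (-5)(0.125) + (0)(0.125) + (4)(0.125) + (6)(0.25) + (9)(0.25) = 2.375
E[T²] = (-10)²(0.125) + (-5)²(0.125) + (0)²(0.125) + (4)²(0.125) + (6)²(0.25) + (9)²(0.25) = 46.875
Var(T) = E[T²] − (E[T])² = 46.875 − (2.375)² = 41.234375
sd(T) = √41.234375 ≈ 6.4214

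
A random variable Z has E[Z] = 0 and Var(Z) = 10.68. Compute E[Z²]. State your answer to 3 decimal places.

E[Z²] = Var(Z) + (E[Z])² = 10.68 + (0)² = 10.68

10.680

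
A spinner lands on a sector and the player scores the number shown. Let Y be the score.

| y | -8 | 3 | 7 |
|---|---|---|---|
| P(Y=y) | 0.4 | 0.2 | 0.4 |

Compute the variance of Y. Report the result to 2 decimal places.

46.96

E[Y] = (-8)(0.4) + (3)(0.2) + (7)(0.4) = 0.2
E[Y²] = (-8)²(0.4) + (3)²(0.2) + (7)²(0.4) = 47
Var(Y) = E[Y²] − (E[Y])² = 47 − (0.2)² = 46.96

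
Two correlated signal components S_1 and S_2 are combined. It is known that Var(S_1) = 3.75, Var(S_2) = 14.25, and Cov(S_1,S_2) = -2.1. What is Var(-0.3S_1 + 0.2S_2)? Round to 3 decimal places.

1.160

Var(-0.3S_1 + 0.2S_2) = (-0.3)²·Var(S_1) + (0.2)²·Var(S_2) + 2·(-0.3)·(0.2)·Cov(S_1,S_2)
= 0.09·3.75 + 0.04·14.25 + -0.12·-2.1 = 1.1595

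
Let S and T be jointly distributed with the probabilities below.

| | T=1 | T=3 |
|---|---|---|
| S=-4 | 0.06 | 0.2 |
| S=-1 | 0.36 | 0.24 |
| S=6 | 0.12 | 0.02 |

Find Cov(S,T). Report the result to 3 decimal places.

E[S] = -0.8,  E[T] = 1.92
E[ST] = -2.64
Cov(S,T) = E[ST] − E[S]E[T] = -2.64 − (-0.8)(1.92) = -1.104

-1.104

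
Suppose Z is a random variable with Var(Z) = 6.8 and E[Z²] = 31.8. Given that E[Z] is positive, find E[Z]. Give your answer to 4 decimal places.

5.0000

(E[Z])² = E[Z²] − Var(Z) = 31.8 − 6.8 = 25
E[Z] = √25 = 5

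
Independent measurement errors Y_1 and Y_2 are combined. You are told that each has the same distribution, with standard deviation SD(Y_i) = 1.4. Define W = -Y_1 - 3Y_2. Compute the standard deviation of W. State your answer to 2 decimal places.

Var(Y_i) = (1.4)² = 1.96
By independence, Var(W) = (-1)²Var(Y_1) + (-3)²Var(Y_2)
= (-1)²·1.96 + (-3)²·1.96 = 19.6
SD(W) = √19.6 ≈ 4.43

4.43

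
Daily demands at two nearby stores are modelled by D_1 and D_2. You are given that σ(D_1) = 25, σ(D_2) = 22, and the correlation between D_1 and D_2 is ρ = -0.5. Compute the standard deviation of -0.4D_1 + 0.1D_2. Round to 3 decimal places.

V(D_1) = (25)² = 625;  V(D_2) = (22)² = 484
cov(D_1,D_2) = ρ·σ(D_1)·σ(D_2) = -0.5·25·22 = -275
V(-0.4D_1 + 0.1D_2) = (-0.4)²·V(D_1) + (0.1)²·V(D_2) + 2·(-0.4)·(0.1)·cov(D_1,D_2)
= 0.16·625 + 0.01·484 + -0.08·-275 = 126.84
σ(-0.4D_1 + 0.1D_2) = √126.84 ≈ 11.262

11.262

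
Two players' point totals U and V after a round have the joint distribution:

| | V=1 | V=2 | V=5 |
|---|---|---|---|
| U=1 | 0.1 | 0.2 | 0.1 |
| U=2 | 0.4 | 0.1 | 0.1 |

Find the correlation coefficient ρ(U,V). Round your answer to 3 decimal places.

E[U] = 1.6,  E[V] = 2.1
E[UV] = 3.2
cov(U,V) = E[UV] − E[U]E[V] = 3.2 − (1.6)(2.1) = -0.16
Var(U) = 0.24,  Var(V) = 2.29
ρ = -0.16 / √(0.24·2.29) ≈ -0.216

-0.216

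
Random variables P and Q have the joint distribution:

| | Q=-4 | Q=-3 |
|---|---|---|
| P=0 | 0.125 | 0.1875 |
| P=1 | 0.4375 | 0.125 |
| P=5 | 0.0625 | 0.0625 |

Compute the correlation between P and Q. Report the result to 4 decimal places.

E[P] = 1.1875,  E[Q] = -3.625
E[PQ] = -4.3125
Cov(P,Q) = E[PQ] − E[P]E[Q] = -4.3125 − (1.1875)(-3.625) = -0.0078125
V(P) = 2.27734375,  V(Q) = 0.234375
ρ = -0.0078125 / √(2.27734375·0.234375) ≈ -0.0107

-0.0107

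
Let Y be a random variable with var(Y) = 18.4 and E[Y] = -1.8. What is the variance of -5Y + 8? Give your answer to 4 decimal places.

var(-5Y + 8) = (-5)²·var(Y) = 25·18.4 = 460

460.0000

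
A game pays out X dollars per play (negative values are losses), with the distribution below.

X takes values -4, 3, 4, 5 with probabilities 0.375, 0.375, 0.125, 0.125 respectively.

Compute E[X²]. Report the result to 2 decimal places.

14.50

E[X²] = (-4)²(0.375) + (3)²(0.375) + (4)²(0.125) + (5)²(0.125) = 14.5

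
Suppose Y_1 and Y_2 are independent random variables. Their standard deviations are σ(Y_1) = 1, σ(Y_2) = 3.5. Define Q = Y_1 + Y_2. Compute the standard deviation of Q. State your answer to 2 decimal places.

var(Y_1) = 1, var(Y_2) = 12.25
By independence, var(Q) = (1)²var(Y_1) + (1)²var(Y_2)
= (1)²·1 + (1)²·12.25 = 13.25
σ(Q) = √13.25 ≈ 3.64

3.64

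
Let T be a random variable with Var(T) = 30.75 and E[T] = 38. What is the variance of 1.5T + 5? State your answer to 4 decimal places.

69.1875

Var(1.5T + 5) = (1.5)²·Var(T) = 2.25·30.75 = 69.1875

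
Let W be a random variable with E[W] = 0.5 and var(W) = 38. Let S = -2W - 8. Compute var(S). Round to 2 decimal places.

152.00

var(-2W - 8) = (-2)²·var(W) = 4·38 = 152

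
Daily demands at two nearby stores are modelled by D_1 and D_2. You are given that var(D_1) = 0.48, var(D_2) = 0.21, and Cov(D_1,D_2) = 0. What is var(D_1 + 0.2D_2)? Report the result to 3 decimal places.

0.488

var(D_1 + 0.2D_2) = (1)²·var(D_1) + (0.2)²·var(D_2) + 2·(1)·(0.2)·Cov(D_1,D_2)
= 1·0.48 + 0.04·0.21 + 0.4·0 = 0.4884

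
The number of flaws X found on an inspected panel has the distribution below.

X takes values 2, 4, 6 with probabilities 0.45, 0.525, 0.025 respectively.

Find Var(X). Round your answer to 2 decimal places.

E[X] = (2)(0.45) + (4)(0.525) + (6)(0.025) = 3.15
E[X²] = (2)²(0.45) + (4)²(0.525) + (6)²(0.025) = 11.1
Var(X) = E[X²] − (E[X])² = 11.1 − (3.15)² = 1.1775

1.18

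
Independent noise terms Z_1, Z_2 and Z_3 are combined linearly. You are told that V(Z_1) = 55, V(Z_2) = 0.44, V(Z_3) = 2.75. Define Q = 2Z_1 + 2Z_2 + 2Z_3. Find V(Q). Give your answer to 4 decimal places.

232.7600

By independence, V(Q) = (2)²V(Z_1) + (2)²V(Z_2) + (2)²V(Z_3)
= (2)²·55 + (2)²·0.44 + (2)²·2.75 = 232.76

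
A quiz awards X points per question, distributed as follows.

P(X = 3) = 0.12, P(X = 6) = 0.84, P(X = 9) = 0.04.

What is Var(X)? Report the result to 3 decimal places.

1.382

E[X] = (3)(0.12) + (6)(0.84) + (9)(0.04) = 5.76
E[X²] = (3)²(0.12) + (6)²(0.84) + (9)²(0.04) = 34.56
Var(X) = E[X²] − (E[X])² = 34.56 − (5.76)² = 1.3824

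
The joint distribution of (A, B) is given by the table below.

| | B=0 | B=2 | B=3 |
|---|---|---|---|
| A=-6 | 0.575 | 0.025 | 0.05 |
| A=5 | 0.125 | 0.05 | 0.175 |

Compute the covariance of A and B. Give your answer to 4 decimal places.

E[A] = -2.15,  E[B] = 0.825
E[AB] = 1.925
Cov(A,B) = E[AB] − E[A]E[B] = 1.925 − (-2.15)(0.825) = 3.69875

3.6988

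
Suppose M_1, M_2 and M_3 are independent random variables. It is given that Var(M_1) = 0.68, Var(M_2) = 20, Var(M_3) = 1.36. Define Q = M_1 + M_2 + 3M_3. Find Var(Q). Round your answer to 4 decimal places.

By independence, Var(Q) = (1)²Var(M_1) + (1)²Var(M_2) + (3)²Var(M_3)
= (1)²·0.68 + (1)²·20 + (3)²·1.36 = 32.92

32.9200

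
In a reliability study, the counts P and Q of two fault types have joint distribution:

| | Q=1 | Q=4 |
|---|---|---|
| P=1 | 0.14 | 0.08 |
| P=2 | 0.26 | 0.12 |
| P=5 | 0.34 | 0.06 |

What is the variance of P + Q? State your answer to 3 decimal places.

3.662

E[P] = 2.98,  E[Q] = 1.78,  E[PQ] = 4.84
Var(P) = 11.74 − (2.98)² = 2.8596;  Var(Q) = 4.9 − (1.78)² = 1.7316
Cov(P,Q) = 4.84 − (2.98)(1.78) = -0.4644
Var(P + Q) = (1)²·2.8596 + (1)²·1.7316 + 2·(1)·(1)·-0.4644 = 3.6624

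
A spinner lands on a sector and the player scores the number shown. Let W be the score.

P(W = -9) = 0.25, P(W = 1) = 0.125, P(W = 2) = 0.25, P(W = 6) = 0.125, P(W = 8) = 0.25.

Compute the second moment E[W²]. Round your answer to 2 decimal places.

41.88

E[W²] = (-9)²(0.25) + (1)²(0.125) + (2)²(0.25) + (6)²(0.125) + (8)²(0.25) = 41.875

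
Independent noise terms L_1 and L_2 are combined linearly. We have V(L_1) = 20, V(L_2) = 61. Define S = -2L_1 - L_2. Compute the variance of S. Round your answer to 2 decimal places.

141.00

By independence, V(S) = (-2)²V(L_1) + (-1)²V(L_2)
= (-2)²·20 + (-1)²·61 = 141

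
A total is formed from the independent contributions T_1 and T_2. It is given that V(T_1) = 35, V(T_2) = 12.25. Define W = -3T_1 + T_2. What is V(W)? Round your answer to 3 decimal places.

By independence, V(W) = (-3)²V(T_1) + (1)²V(T_2)
= (-3)²·35 + (1)²·12.25 = 327.25

327.250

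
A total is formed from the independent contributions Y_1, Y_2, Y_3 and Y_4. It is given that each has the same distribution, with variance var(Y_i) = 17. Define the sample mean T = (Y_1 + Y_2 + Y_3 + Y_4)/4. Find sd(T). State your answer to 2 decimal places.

By independence, var(T) = (0.25)²var(Y_1) + (0.25)²var(Y_2) + (0.25)²var(Y_3) + (0.25)²var(Y_4)
= (0.25)²·17 + (0.25)²·17 + (0.25)²·17 + (0.25)²·17 = 4.25
sd(T) = √4.25 ≈ 2.06

2.06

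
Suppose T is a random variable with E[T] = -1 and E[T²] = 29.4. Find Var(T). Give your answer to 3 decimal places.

28.400

Var(T) = 29.4 − (-1)² = 28.4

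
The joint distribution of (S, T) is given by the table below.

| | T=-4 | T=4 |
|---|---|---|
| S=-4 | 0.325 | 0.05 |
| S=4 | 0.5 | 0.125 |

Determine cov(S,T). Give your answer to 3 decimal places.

E[S] = 1,  E[T] = -2.6
E[ST] = -1.6
cov(S,T) = E[ST] − E[S]E[T] = -1.6 − (1)(-2.6) = 1

1.000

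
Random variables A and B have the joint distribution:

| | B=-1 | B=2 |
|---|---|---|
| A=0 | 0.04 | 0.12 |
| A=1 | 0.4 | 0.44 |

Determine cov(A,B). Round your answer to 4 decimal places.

-0.0912

E[A] = 0.84,  E[B] = 0.68
E[AB] = 0.48
cov(A,B) = E[AB] − E[A]E[B] = 0.48 − (0.84)(0.68) = -0.0912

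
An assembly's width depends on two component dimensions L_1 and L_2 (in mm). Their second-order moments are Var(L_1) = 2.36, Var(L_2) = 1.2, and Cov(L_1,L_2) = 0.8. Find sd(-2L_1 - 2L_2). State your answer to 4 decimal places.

4.5431

Var(-2L_1 - 2L_2) = (-2)²·Var(L_1) + (-2)²·Var(L_2) + 2·(-2)·(-2)·Cov(L_1,L_2)
= 4·2.36 + 4·1.2 + 8·0.8 = 20.64
sd(-2L_1 - 2L_2) = √20.64 ≈ 4.5431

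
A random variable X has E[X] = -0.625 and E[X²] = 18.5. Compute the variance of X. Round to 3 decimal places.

var(X) = 18.5 − (-0.625)² = 18.109375

18.109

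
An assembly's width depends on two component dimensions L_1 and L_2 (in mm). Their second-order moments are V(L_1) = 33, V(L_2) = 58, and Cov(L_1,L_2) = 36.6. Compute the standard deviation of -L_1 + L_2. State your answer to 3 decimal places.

4.219

V(-L_1 + L_2) = (-1)²·V(L_1) + (1)²·V(L_2) + 2·(-1)·(1)·Cov(L_1,L_2)
= 1·33 + 1·58 + -2·36.6 = 17.8
σ(-L_1 + L_2) = √17.8 ≈ 4.219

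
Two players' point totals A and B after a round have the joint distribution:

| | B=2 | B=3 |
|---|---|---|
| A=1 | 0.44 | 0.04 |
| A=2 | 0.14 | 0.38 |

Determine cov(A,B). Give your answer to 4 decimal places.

0.1616

E[A] = 1.52,  E[B] = 2.42
E[AB] = 3.84
cov(A,B) = E[AB] − E[A]E[B] = 3.84 − (1.52)(2.42) = 0.1616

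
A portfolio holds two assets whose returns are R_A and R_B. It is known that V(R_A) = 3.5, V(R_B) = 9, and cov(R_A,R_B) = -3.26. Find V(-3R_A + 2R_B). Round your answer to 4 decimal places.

106.6200

V(-3R_A + 2R_B) = (-3)²·V(R_A) + (2)²·V(R_B) + 2·(-3)·(2)·cov(R_A,R_B)
= 9·3.5 + 4·9 + -12·-3.26 = 106.62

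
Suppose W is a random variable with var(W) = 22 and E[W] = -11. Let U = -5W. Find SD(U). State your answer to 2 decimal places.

var(-5W) = (-5)²·22 = 550
SD(U) = √550 ≈ 23.45

23.45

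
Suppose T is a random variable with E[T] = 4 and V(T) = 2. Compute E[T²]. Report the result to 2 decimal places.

18.00

E[T²] = V(T) + (E[T])² = 2 + (4)² = 18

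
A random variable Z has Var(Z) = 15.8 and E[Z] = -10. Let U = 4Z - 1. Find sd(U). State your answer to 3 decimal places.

15.900

Var(4Z - 1) = (4)²·15.8 = 252.8
sd(U) = √252.8 ≈ 15.900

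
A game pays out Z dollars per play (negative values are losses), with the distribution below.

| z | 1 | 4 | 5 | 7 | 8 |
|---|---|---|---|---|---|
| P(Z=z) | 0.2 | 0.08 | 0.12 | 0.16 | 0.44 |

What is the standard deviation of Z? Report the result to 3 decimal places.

2.702

E[Z] = (1)(0.2) + (4)(0.08) + (5)(0.12) + (7)(0.16) + (8)(0.44) = 5.76
E[Z²] = (1)²(0.2) + (4)²(0.08) + (5)²(0.12) + (7)²(0.16) + (8)²(0.44) = 40.48
V(Z) = E[Z²] − (E[Z])² = 40.48 − (5.76)² = 7.3024
sd(Z) = √7.3024 ≈ 2.702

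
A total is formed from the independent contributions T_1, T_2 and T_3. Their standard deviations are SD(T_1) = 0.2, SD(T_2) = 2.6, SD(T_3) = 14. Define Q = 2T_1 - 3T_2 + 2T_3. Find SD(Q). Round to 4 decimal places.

29.0689

var(T_1) = 0.04, var(T_2) = 6.76, var(T_3) = 196
By independence, var(Q) = (2)²var(T_1) + (-3)²var(T_2) + (2)²var(T_3)
= (2)²·0.04 + (-3)²·6.76 + (2)²·196 = 845
SD(Q) = √845 ≈ 29.0689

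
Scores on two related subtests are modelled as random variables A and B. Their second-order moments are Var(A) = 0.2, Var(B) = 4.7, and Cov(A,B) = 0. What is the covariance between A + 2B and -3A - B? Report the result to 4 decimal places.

-10.0000

Cov(A + 2B, -3A - B) = (1)(-3)Var(A) + (2)(-1)Var(B) + [(1)(-1) + (2)(-3)]Cov(A,B)
= -3·0.2 + -2·4.7 + -7·0 = -10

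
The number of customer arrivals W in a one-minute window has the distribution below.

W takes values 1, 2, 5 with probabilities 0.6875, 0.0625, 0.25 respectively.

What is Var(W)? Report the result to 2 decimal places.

E[W] = (1)(0.6875) + (2)(0.0625) + (5)(0.25) = 2.0625
E[W²] = (1)²(0.6875) + (2)²(0.0625) + (5)²(0.25) = 7.1875
Var(W) = E[W²] − (E[W])² = 7.1875 − (2.0625)² = 2.93359375

2.93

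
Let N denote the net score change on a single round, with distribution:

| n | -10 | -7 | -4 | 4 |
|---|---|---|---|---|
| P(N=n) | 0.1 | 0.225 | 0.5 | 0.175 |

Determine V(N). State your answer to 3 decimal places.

16.809

E[N] = (-10)(0.1) + (-7)(0.225) + (-4)(0.5) + (4)(0.175) = -3.875
E[N²] = (-10)²(0.1) + (-7)²(0.225) + (-4)²(0.5) + (4)²(0.175) = 31.825
V(N) = E[N²] − (E[N])² = 31.825 − (-3.875)² = 16.809375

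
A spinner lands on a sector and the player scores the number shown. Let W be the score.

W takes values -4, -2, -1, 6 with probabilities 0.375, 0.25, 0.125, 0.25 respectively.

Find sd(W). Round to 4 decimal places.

3.9667

E[W] = (-4)(0.375) + (-2)(0.25) + (-1)(0.125) + (6)(0.25) = -0.625
E[W²] = (-4)²(0.375) + (-2)²(0.25) + (-1)²(0.125) + (6)²(0.25) = 16.125
Var(W) = E[W²] − (E[W])² = 16.125 − (-0.625)² = 15.734375
sd(W) = √15.734375 ≈ 3.9667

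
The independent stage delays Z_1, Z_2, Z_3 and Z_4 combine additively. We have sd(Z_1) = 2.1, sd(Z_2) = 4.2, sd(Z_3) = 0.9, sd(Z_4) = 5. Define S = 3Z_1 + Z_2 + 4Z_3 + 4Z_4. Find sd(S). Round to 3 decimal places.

V(Z_1) = 4.41, V(Z_2) = 17.64, V(Z_3) = 0.81, V(Z_4) = 25
By independence, V(S) = (3)²V(Z_1) + (1)²V(Z_2) + (4)²V(Z_3) + (4)²V(Z_4)
= (3)²·4.41 + (1)²·17.64 + (4)²·0.81 + (4)²·25 = 470.29
sd(S) = √470.29 ≈ 21.686

21.686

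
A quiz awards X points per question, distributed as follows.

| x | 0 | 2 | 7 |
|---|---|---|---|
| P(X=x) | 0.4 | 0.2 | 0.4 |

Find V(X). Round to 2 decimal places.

10.16

E[X] = (0)(0.4) + (2)(0.2) + (7)(0.4) = 3.2
E[X²] = (0)²(0.4) + (2)²(0.2) + (7)²(0.4) = 20.4
V(X) = E[X²] − (E[X])² = 20.4 − (3.2)² = 10.16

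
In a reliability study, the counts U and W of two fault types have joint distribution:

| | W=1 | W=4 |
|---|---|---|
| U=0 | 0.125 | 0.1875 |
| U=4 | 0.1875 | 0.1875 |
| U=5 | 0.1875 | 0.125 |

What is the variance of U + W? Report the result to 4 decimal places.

5.7461

E[U] = 3.0625,  E[W] = 2.5,  E[UW] = 7.1875
var(U) = 13.8125 − (3.0625)² = 4.43359375;  var(W) = 8.5 − (2.5)² = 2.25
Cov(U,W) = 7.1875 − (3.0625)(2.5) = -0.46875
var(U + W) = (1)²·4.43359375 + (1)²·2.25 + 2·(1)·(1)·-0.46875 = 5.74609375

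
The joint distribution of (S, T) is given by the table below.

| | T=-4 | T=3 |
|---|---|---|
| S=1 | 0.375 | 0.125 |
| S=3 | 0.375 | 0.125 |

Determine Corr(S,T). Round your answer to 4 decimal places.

E[S] = 2,  E[T] = -2.25
E[ST] = -4.5
cov(S,T) = E[ST] − E[S]E[T] = -4.5 − (2)(-2.25) = 0
V(S) = 1,  V(T) = 9.1875
ρ = 0 / √(1·9.1875) ≈ 0.0000

0.0000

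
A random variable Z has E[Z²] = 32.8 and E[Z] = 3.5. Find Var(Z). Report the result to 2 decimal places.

Var(Z) = 32.8 − (3.5)² = 20.55

20.55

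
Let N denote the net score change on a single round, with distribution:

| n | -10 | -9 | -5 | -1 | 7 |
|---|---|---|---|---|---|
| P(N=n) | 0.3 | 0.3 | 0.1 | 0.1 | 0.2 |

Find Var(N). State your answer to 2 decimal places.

42.69

E[N] = (-10)(0.3) + (-9)(0.3) + (-5)(0.1) + (-1)(0.1) + (7)(0.2) = -4.9
E[N²] = (-10)²(0.3) + (-9)²(0.3) + (-5)²(0.1) + (-1)²(0.1) + (7)²(0.2) = 66.7
Var(N) = E[N²] − (E[N])² = 66.7 − (-4.9)² = 42.69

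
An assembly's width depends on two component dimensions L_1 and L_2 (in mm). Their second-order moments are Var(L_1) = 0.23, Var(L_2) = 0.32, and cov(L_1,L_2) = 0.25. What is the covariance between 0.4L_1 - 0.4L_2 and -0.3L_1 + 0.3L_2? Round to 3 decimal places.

cov(0.4L_1 - 0.4L_2, -0.3L_1 + 0.3L_2) = (0.4)(-0.3)Var(L_1) + (-0.4)(0.3)Var(L_2) + [(0.4)(0.3) + (-0.4)(-0.3)]cov(L_1,L_2)
= -0.12·0.23 + -0.12·0.32 + 0.24·0.25 = -0.006

-0.006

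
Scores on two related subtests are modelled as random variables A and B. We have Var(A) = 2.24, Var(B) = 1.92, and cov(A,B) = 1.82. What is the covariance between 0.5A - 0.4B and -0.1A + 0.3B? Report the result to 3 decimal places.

cov(0.5A - 0.4B, -0.1A + 0.3B) = (0.5)(-0.1)Var(A) + (-0.4)(0.3)Var(B) + [(0.5)(0.3) + (-0.4)(-0.1)]cov(A,B)
= -0.05·2.24 + -0.12·1.92 + 0.19·1.82 = 0.0034

0.003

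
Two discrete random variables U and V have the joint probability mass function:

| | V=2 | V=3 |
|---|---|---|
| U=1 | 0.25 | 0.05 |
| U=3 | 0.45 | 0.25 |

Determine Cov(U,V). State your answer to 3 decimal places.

0.080

E[U] = 2.4,  E[V] = 2.3
E[UV] = 5.6
Cov(U,V) = E[UV] − E[U]E[V] = 5.6 − (2.4)(2.3) = 0.08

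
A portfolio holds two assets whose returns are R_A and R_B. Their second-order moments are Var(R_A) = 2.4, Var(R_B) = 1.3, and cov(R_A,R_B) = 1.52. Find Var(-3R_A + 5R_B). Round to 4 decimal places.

8.5000

Var(-3R_A + 5R_B) = (-3)²·Var(R_A) + (5)²·Var(R_B) + 2·(-3)·(5)·cov(R_A,R_B)
= 9·2.4 + 25·1.3 + -30·1.52 = 8.5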